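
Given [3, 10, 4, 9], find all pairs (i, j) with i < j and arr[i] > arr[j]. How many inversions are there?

Finding inversions in [3, 10, 4, 9]:

(1, 2): arr[1]=10 > arr[2]=4
(1, 3): arr[1]=10 > arr[3]=9

Total inversions: 2

The array has 2 inversion(s): (1,2), (1,3). Each pair (i,j) satisfies i < j and arr[i] > arr[j].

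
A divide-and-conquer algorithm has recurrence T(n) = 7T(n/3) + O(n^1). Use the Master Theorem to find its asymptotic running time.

Master Theorem for T(n) = 7T(n/3) + O(n^1):

a = 7, b = 3, c = 1
log_b(a) = log_3(7) = 1.7712

Case 1: c = 1 < log_3(7) = 1.7712
T(n) = O(n^(log_3 7))

For T(n) = 7T(n/3) + O(n^1): log_3(7) = 1.7712. This is Case 1 of the Master Theorem (c < log_b(a), work dominated by leaves), giving O(n^(log_3 7)).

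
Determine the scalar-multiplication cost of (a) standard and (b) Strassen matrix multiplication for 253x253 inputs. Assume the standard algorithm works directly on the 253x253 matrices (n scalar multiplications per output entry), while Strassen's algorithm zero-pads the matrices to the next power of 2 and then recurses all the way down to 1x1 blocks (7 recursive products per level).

Matrix multiplication for 253x253 matrices:

Strassen's algorithm requires power-of-2 dimensions. Pad 253x253 to 256x256 (next power of 2).

Standard algorithm: 253^3 = 16194277 multiplications
Strassen's algorithm: 7^(log2(256)) = 7^8 = 5764801 multiplications
Savings: 16194277 - 5764801 = 10429476 multiplications

Standard: 16194277 multiplications (253^3). Strassen: 5764801 multiplications (7^8, after padding to 256x256). Strassen reduces 8 recursive multiplications to 7 at each level.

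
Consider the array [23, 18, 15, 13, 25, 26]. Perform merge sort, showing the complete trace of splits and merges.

Merge sort trace:

Split: [23, 18, 15, 13, 25, 26] -> [23, 18, 15] and [13, 25, 26]
  Split: [23, 18, 15] -> [23] and [18, 15]
    Split: [18, 15] -> [18] and [15]
    Merge: [18] + [15] -> [15, 18]
  Merge: [23] + [15, 18] -> [15, 18, 23]
  Split: [13, 25, 26] -> [13] and [25, 26]
    Split: [25, 26] -> [25] and [26]
    Merge: [25] + [26] -> [25, 26]
  Merge: [13] + [25, 26] -> [13, 25, 26]
Merge: [15, 18, 23] + [13, 25, 26] -> [13, 15, 18, 23, 25, 26]

Final sorted array: [13, 15, 18, 23, 25, 26]

The merge sort proceeds by recursively splitting the array and merging sorted halves.
After all merges, the sorted array is [13, 15, 18, 23, 25, 26].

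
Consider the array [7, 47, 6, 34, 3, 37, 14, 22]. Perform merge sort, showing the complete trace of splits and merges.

Merge sort trace:

Split: [7, 47, 6, 34, 3, 37, 14, 22] -> [7, 47, 6, 34] and [3, 37, 14, 22]
  Split: [7, 47, 6, 34] -> [7, 47] and [6, 34]
    Split: [7, 47] -> [7] and [47]
    Merge: [7] + [47] -> [7, 47]
    Split: [6, 34] -> [6] and [34]
    Merge: [6] + [34] -> [6, 34]
  Merge: [7, 47] + [6, 34] -> [6, 7, 34, 47]
  Split: [3, 37, 14, 22] -> [3, 37] and [14, 22]
    Split: [3, 37] -> [3] and [37]
    Merge: [3] + [37] -> [3, 37]
    Split: [14, 22] -> [14] and [22]
    Merge: [14] + [22] -> [14, 22]
  Merge: [3, 37] + [14, 22] -> [3, 14, 22, 37]
Merge: [6, 7, 34, 47] + [3, 14, 22, 37] -> [3, 6, 7, 14, 22, 34, 37, 47]

Final sorted array: [3, 6, 7, 14, 22, 34, 37, 47]

The merge sort proceeds by recursively splitting the array and merging sorted halves.
After all merges, the sorted array is [3, 6, 7, 14, 22, 34, 37, 47].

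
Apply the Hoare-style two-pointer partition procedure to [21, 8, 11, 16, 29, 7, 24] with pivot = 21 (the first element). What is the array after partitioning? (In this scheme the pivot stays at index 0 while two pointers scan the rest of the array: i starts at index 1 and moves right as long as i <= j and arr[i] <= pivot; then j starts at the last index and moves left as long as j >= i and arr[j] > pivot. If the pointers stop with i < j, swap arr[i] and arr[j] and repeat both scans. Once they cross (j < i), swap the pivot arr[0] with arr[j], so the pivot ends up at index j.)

Hoare-style two-pointer partition with pivot = 21:

Initial array: [21, 8, 11, 16, 29, 7, 24]

Pointers start at i = 1, j = 6.
i stops at index 4 (arr[4]=29 > 21), j stops at index 5 (arr[5]=7 <= 21): swap arr[4] and arr[5], array becomes [21, 8, 11, 16, 7, 29, 24]
i ends at 5, j ends at 4: the pointers have crossed (j < i), so scanning stops.

Swap pivot arr[0] with arr[4] to place pivot at position 4: [7, 8, 11, 16, 21, 29, 24]
Pivot position: 4

After partitioning with pivot 21, the array becomes [7, 8, 11, 16, 21, 29, 24]. The pivot is placed at index 4. All elements to the left of the pivot are <= 21, and all elements to the right are > 21.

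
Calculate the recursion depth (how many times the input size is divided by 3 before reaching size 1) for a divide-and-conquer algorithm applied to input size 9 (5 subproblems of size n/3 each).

For divide and conquer with division factor 3:

Problem sizes at each level:
Level 0: 9
Level 1: 3
Level 2: 1

The root is level 0 and the size-1 base case is level 2 (the tree spans levels 0 through 2, i.e. 3 levels counting the root), so the depth is the number of divisions: log_3(9) = 2

The recursion tree depth is log_3(9) = 2. At each level, the problem size is divided by 3, so it takes 2 divisions to reduce to a base case of size 1. The algorithm makes 5 recursive calls at each level.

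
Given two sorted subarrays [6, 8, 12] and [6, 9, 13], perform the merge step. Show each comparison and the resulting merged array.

Merging process:

Compare 6 vs 6: take 6 from left. Merged: [6]
Compare 8 vs 6: take 6 from right. Merged: [6, 6]
Compare 8 vs 9: take 8 from left. Merged: [6, 6, 8]
Compare 12 vs 9: take 9 from right. Merged: [6, 6, 8, 9]
Compare 12 vs 13: take 12 from left. Merged: [6, 6, 8, 9, 12]
Append remaining from right: [13]. Merged: [6, 6, 8, 9, 12, 13]

Final merged array: [6, 6, 8, 9, 12, 13]
Total comparisons: 5

The merged array is [6, 6, 8, 9, 12, 13], requiring 5 comparisons. The merge step runs in O(n) time where n is the total number of elements.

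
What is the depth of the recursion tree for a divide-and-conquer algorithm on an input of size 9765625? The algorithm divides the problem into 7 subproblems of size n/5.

For divide and conquer with division factor 5:

Problem sizes at each level:
Level 0: 9765625
Level 1: 1953125
Level 2: 390625
Level 3: 78125
Level 4: 15625
Level 5: 3125
Level 6: 625
Level 7: 125
Level 8: 25
Level 9: 5
Level 10: 1

The root is level 0 and the size-1 base case is level 10 (the tree spans levels 0 through 10, i.e. 11 levels counting the root), so the depth is the number of divisions: log_5(9765625) = 10

The recursion tree depth is log_5(9765625) = 10. At each level, the problem size is divided by 5, so it takes 10 divisions to reduce to a base case of size 1. The algorithm makes 7 recursive calls at each level.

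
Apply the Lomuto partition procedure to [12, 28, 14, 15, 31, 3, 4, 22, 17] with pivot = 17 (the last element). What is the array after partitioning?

Lomuto partition with pivot = 17:

Initial array: [12, 28, 14, 15, 31, 3, 4, 22, 17]

arr[0]=12 <= 17: swap with position 0, array becomes [12, 28, 14, 15, 31, 3, 4, 22, 17]
arr[1]=28 > 17: no swap
arr[2]=14 <= 17: swap with position 1, array becomes [12, 14, 28, 15, 31, 3, 4, 22, 17]
arr[3]=15 <= 17: swap with position 2, array becomes [12, 14, 15, 28, 31, 3, 4, 22, 17]
arr[4]=31 > 17: no swap
arr[5]=3 <= 17: swap with position 3, array becomes [12, 14, 15, 3, 31, 28, 4, 22, 17]
arr[6]=4 <= 17: swap with position 4, array becomes [12, 14, 15, 3, 4, 28, 31, 22, 17]
arr[7]=22 > 17: no swap

Place pivot at position 5: [12, 14, 15, 3, 4, 17, 31, 22, 28]
Pivot position: 5

After partitioning with pivot 17, the array becomes [12, 14, 15, 3, 4, 17, 31, 22, 28]. The pivot is placed at index 5. All elements to the left of the pivot are <= 17, and all elements to the right are > 17.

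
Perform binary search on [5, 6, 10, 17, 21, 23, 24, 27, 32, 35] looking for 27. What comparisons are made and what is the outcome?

Binary search for 27 in [5, 6, 10, 17, 21, 23, 24, 27, 32, 35]:

lo=0, hi=9, mid=4, arr[mid]=21 -> 21 < 27, search right half
lo=5, hi=9, mid=7, arr[mid]=27 -> Found target at index 7!

Binary search finds 27 at index 7 after 2 comparisons. The search repeatedly halves the search space by comparing with the middle element.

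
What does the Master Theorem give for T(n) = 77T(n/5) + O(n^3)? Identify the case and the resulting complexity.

Master Theorem for T(n) = 77T(n/5) + O(n^3):

a = 77, b = 5, c = 3
log_b(a) = log_5(77) = 2.6990

Case 3: c = 3 > log_5(77) = 2.6990
T(n) = O(n^3) = O(n^3)

For T(n) = 77T(n/5) + O(n^3): log_5(77) = 2.6990. This is Case 3 of the Master Theorem (c > log_b(a), work dominated by root), giving O(n^3).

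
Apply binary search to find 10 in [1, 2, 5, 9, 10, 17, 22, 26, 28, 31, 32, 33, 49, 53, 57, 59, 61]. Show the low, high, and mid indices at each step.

Binary search for 10 in [1, 2, 5, 9, 10, 17, 22, 26, 28, 31, 32, 33, 49, 53, 57, 59, 61]:

lo=0, hi=16, mid=8, arr[mid]=28 -> 28 > 10, search left half
lo=0, hi=7, mid=3, arr[mid]=9 -> 9 < 10, search right half
lo=4, hi=7, mid=5, arr[mid]=17 -> 17 > 10, search left half
lo=4, hi=4, mid=4, arr[mid]=10 -> Found target at index 4!

Binary search finds 10 at index 4 after 4 comparisons. The search repeatedly halves the search space by comparing with the middle element.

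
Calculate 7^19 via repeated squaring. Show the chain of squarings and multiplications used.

Computing 7^19 by squaring (build up from 7^1; each line after the first costs one multiplication):

7^1 = 7
7^2 = (7^1)^2 = 7^2 = 49
7^4 = (7^2)^2 = 49^2 = 2401
7^8 = (7^4)^2 = 2401^2 = 5764801
7^9 = 7 * 7^8 = 7 * 5764801 = 40353607
7^18 = (7^9)^2 = 40353607^2 = 1628413597910449
7^19 = 7 * 7^18 = 7 * 1628413597910449 = 11398895185373143

Result: 11398895185373143
Multiplications needed: 6 (6 lines after 7^1)

7^19 = 11398895185373143. Using exponentiation by squaring, this requires 6 multiplications. The key idea: if the exponent is even, square the half-power; if odd, multiply by the base once.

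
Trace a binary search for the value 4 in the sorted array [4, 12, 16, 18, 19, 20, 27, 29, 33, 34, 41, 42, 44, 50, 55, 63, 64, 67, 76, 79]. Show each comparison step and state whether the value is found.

Binary search for 4 in [4, 12, 16, 18, 19, 20, 27, 29, 33, 34, 41, 42, 44, 50, 55, 63, 64, 67, 76, 79]:

lo=0, hi=19, mid=9, arr[mid]=34 -> 34 > 4, search left half
lo=0, hi=8, mid=4, arr[mid]=19 -> 19 > 4, search left half
lo=0, hi=3, mid=1, arr[mid]=12 -> 12 > 4, search left half
lo=0, hi=0, mid=0, arr[mid]=4 -> Found target at index 0!

Binary search finds 4 at index 0 after 4 comparisons. The search repeatedly halves the search space by comparing with the middle element.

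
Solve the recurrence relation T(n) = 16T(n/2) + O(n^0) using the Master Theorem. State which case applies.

Master Theorem for T(n) = 16T(n/2) + O(n^0):

a = 16, b = 2, c = 0
log_b(a) = log_2(16) = 4.0000

Case 1: c = 0 < log_2(16) = 4.0000
T(n) = O(n^(log_2 16)) = O(n^4)

For T(n) = 16T(n/2) + O(n^0): log_2(16) = 4.0000. This is Case 1 of the Master Theorem (c < log_b(a), work dominated by leaves), giving O(n^4).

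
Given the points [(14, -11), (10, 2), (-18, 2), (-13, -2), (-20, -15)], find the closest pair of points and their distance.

Computing all pairwise distances among 5 points:

d((14, -11), (10, 2)) = 13.6015
d((14, -11), (-18, 2)) = 34.5398
d((14, -11), (-13, -2)) = 28.4605
d((14, -11), (-20, -15)) = 34.2345
d((10, 2), (-18, 2)) = 28.0
d((10, 2), (-13, -2)) = 23.3452
d((10, 2), (-20, -15)) = 34.4819
d((-18, 2), (-13, -2)) = 6.4031 <-- minimum
d((-18, 2), (-20, -15)) = 17.1172
d((-13, -2), (-20, -15)) = 14.7648

Closest pair: (-18, 2) and (-13, -2) with distance 6.4031

The closest pair is (-18, 2) and (-13, -2) with Euclidean distance 6.4031. For 5 points, brute-force pairwise comparison is shown above. For large n, the divide-and-conquer algorithm (sort by x, recurse on halves, check the dividing strip) achieves O(n log n).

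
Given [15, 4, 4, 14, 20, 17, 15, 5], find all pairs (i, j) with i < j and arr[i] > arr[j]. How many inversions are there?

Finding inversions in [15, 4, 4, 14, 20, 17, 15, 5]:

(0, 1): arr[0]=15 > arr[1]=4
(0, 2): arr[0]=15 > arr[2]=4
(0, 3): arr[0]=15 > arr[3]=14
(0, 7): arr[0]=15 > arr[7]=5
(3, 7): arr[3]=14 > arr[7]=5
(4, 5): arr[4]=20 > arr[5]=17
(4, 6): arr[4]=20 > arr[6]=15
(4, 7): arr[4]=20 > arr[7]=5
(5, 6): arr[5]=17 > arr[6]=15
(5, 7): arr[5]=17 > arr[7]=5
(6, 7): arr[6]=15 > arr[7]=5

Total inversions: 11

The array has 11 inversion(s): (0,1), (0,2), (0,3), (0,7), (3,7), (4,5), (4,6), (4,7), (5,6), (5,7), (6,7). Each pair (i,j) satisfies i < j and arr[i] > arr[j].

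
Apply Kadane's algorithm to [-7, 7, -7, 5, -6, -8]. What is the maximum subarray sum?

Using Kadane's algorithm on [-7, 7, -7, 5, -6, -8]:

Scanning through the array:
Position 1 (value 7): max_ending_here = 7, max_so_far = 7
Position 2 (value -7): max_ending_here = 0, max_so_far = 7
Position 3 (value 5): max_ending_here = 5, max_so_far = 7
Position 4 (value -6): max_ending_here = -1, max_so_far = 7
Position 5 (value -8): max_ending_here = -8, max_so_far = 7

Maximum subarray: [7]
Maximum sum: 7

The maximum subarray is [7] with sum 7. This subarray runs from index 1 to index 1.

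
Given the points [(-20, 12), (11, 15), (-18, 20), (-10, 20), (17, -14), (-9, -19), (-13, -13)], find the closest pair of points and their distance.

Computing all pairwise distances among 7 points:

d((-20, 12), (11, 15)) = 31.1448
d((-20, 12), (-18, 20)) = 8.2462
d((-20, 12), (-10, 20)) = 12.8062
d((-20, 12), (17, -14)) = 45.2217
d((-20, 12), (-9, -19)) = 32.8938
d((-20, 12), (-13, -13)) = 25.9615
d((11, 15), (-18, 20)) = 29.4279
d((11, 15), (-10, 20)) = 21.587
d((11, 15), (17, -14)) = 29.6142
d((11, 15), (-9, -19)) = 39.4462
d((11, 15), (-13, -13)) = 36.8782
d((-18, 20), (-10, 20)) = 8.0
d((-18, 20), (17, -14)) = 48.7955
d((-18, 20), (-9, -19)) = 40.025
d((-18, 20), (-13, -13)) = 33.3766
d((-10, 20), (17, -14)) = 43.4166
d((-10, 20), (-9, -19)) = 39.0128
d((-10, 20), (-13, -13)) = 33.1361
d((17, -14), (-9, -19)) = 26.4764
d((17, -14), (-13, -13)) = 30.0167
d((-9, -19), (-13, -13)) = 7.2111 <-- minimum

Closest pair: (-9, -19) and (-13, -13) with distance 7.2111

The closest pair is (-9, -19) and (-13, -13) with Euclidean distance 7.2111. For 7 points, brute-force pairwise comparison is shown above. For large n, the divide-and-conquer algorithm (sort by x, recurse on halves, check the dividing strip) achieves O(n log n).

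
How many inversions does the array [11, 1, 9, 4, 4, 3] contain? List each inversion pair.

Finding inversions in [11, 1, 9, 4, 4, 3]:

(0, 1): arr[0]=11 > arr[1]=1
(0, 2): arr[0]=11 > arr[2]=9
(0, 3): arr[0]=11 > arr[3]=4
(0, 4): arr[0]=11 > arr[4]=4
(0, 5): arr[0]=11 > arr[5]=3
(2, 3): arr[2]=9 > arr[3]=4
(2, 4): arr[2]=9 > arr[4]=4
(2, 5): arr[2]=9 > arr[5]=3
(3, 5): arr[3]=4 > arr[5]=3
(4, 5): arr[4]=4 > arr[5]=3

Total inversions: 10

The array has 10 inversion(s): (0,1), (0,2), (0,3), (0,4), (0,5), (2,3), (2,4), (2,5), (3,5), (4,5). Each pair (i,j) satisfies i < j and arr[i] > arr[j].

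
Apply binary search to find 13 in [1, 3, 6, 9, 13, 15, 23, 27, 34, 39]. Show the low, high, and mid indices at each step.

Binary search for 13 in [1, 3, 6, 9, 13, 15, 23, 27, 34, 39]:

lo=0, hi=9, mid=4, arr[mid]=13 -> Found target at index 4!

Binary search finds 13 at index 4 after 1 comparisons. The search repeatedly halves the search space by comparing with the middle element.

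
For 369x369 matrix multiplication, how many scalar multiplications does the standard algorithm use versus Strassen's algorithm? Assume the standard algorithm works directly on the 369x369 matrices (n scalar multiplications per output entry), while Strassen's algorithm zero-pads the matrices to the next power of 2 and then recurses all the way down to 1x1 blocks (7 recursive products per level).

Matrix multiplication for 369x369 matrices:

Strassen's algorithm requires power-of-2 dimensions. Pad 369x369 to 512x512 (next power of 2).

Standard algorithm: 369^3 = 50243409 multiplications
Strassen's algorithm: 7^(log2(512)) = 7^9 = 40353607 multiplications
Savings: 50243409 - 40353607 = 9889802 multiplications

Standard: 50243409 multiplications (369^3). Strassen: 40353607 multiplications (7^9, after padding to 512x512). Strassen reduces 8 recursive multiplications to 7 at each level.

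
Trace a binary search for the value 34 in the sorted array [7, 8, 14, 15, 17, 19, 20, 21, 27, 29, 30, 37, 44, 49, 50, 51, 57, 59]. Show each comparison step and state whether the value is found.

Binary search for 34 in [7, 8, 14, 15, 17, 19, 20, 21, 27, 29, 30, 37, 44, 49, 50, 51, 57, 59]:

lo=0, hi=17, mid=8, arr[mid]=27 -> 27 < 34, search right half
lo=9, hi=17, mid=13, arr[mid]=49 -> 49 > 34, search left half
lo=9, hi=12, mid=10, arr[mid]=30 -> 30 < 34, search right half
lo=11, hi=12, mid=11, arr[mid]=37 -> 37 > 34, search left half
lo=11 > hi=10, target 34 not found

Binary search determines that 34 is not in the array after 4 comparisons. The search space was exhausted without finding the target.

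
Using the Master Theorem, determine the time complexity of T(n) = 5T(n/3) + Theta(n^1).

Master Theorem for T(n) = 5T(n/3) + O(n^1):

a = 5, b = 3, c = 1
log_b(a) = log_3(5) = 1.4650

Case 1: c = 1 < log_3(5) = 1.4650
T(n) = O(n^(log_3 5))

For T(n) = 5T(n/3) + O(n^1): log_3(5) = 1.4650. This is Case 1 of the Master Theorem (c < log_b(a), work dominated by leaves), giving O(n^(log_3 5)).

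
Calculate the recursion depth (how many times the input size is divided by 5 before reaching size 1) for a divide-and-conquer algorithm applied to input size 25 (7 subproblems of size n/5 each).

For divide and conquer with division factor 5:

Problem sizes at each level:
Level 0: 25
Level 1: 5
Level 2: 1

The root is level 0 and the size-1 base case is level 2 (the tree spans levels 0 through 2, i.e. 3 levels counting the root), so the depth is the number of divisions: log_5(25) = 2

The recursion tree depth is log_5(25) = 2. At each level, the problem size is divided by 5, so it takes 2 divisions to reduce to a base case of size 1. The algorithm makes 7 recursive calls at each level.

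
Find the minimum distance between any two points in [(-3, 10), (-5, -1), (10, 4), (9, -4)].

Computing all pairwise distances among 4 points:

d((-3, 10), (-5, -1)) = 11.1803
d((-3, 10), (10, 4)) = 14.3178
d((-3, 10), (9, -4)) = 18.4391
d((-5, -1), (10, 4)) = 15.8114
d((-5, -1), (9, -4)) = 14.3178
d((10, 4), (9, -4)) = 8.0623 <-- minimum

Closest pair: (10, 4) and (9, -4) with distance 8.0623

The closest pair is (10, 4) and (9, -4) with Euclidean distance 8.0623. For 4 points, brute-force pairwise comparison is shown above. For large n, the divide-and-conquer algorithm (sort by x, recurse on halves, check the dividing strip) achieves O(n log n).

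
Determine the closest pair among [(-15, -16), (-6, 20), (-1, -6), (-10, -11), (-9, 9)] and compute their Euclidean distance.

Computing all pairwise distances among 5 points:

d((-15, -16), (-6, 20)) = 37.108
d((-15, -16), (-1, -6)) = 17.2047
d((-15, -16), (-10, -11)) = 7.0711 <-- minimum
d((-15, -16), (-9, 9)) = 25.7099
d((-6, 20), (-1, -6)) = 26.4764
d((-6, 20), (-10, -11)) = 31.257
d((-6, 20), (-9, 9)) = 11.4018
d((-1, -6), (-10, -11)) = 10.2956
d((-1, -6), (-9, 9)) = 17.0
d((-10, -11), (-9, 9)) = 20.025

Closest pair: (-15, -16) and (-10, -11) with distance 7.0711

The closest pair is (-15, -16) and (-10, -11) with Euclidean distance 7.0711. For 5 points, brute-force pairwise comparison is shown above. For large n, the divide-and-conquer algorithm (sort by x, recurse on halves, check the dividing strip) achieves O(n log n).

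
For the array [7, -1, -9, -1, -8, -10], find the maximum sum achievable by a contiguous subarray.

Using Kadane's algorithm on [7, -1, -9, -1, -8, -10]:

Scanning through the array:
Position 1 (value -1): max_ending_here = 6, max_so_far = 7
Position 2 (value -9): max_ending_here = -3, max_so_far = 7
Position 3 (value -1): max_ending_here = -1, max_so_far = 7
Position 4 (value -8): max_ending_here = -8, max_so_far = 7
Position 5 (value -10): max_ending_here = -10, max_so_far = 7

Maximum subarray: [7]
Maximum sum: 7

The maximum subarray is [7] with sum 7. This subarray runs from index 0 to index 0.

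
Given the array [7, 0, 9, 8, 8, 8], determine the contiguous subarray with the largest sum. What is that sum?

Using Kadane's algorithm on [7, 0, 9, 8, 8, 8]:

Scanning through the array:
Position 1 (value 0): max_ending_here = 7, max_so_far = 7
Position 2 (value 9): max_ending_here = 16, max_so_far = 16
Position 3 (value 8): max_ending_here = 24, max_so_far = 24
Position 4 (value 8): max_ending_here = 32, max_so_far = 32
Position 5 (value 8): max_ending_here = 40, max_so_far = 40

Maximum subarray: [7, 0, 9, 8, 8, 8]
Maximum sum: 40

The maximum subarray is [7, 0, 9, 8, 8, 8] with sum 40. This subarray runs from index 0 to index 5.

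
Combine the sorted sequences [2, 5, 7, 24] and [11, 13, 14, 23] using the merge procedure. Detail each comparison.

Merging process:

Compare 2 vs 11: take 2 from left. Merged: [2]
Compare 5 vs 11: take 5 from left. Merged: [2, 5]
Compare 7 vs 11: take 7 from left. Merged: [2, 5, 7]
Compare 24 vs 11: take 11 from right. Merged: [2, 5, 7, 11]
Compare 24 vs 13: take 13 from right. Merged: [2, 5, 7, 11, 13]
Compare 24 vs 14: take 14 from right. Merged: [2, 5, 7, 11, 13, 14]
Compare 24 vs 23: take 23 from right. Merged: [2, 5, 7, 11, 13, 14, 23]
Append remaining from left: [24]. Merged: [2, 5, 7, 11, 13, 14, 23, 24]

Final merged array: [2, 5, 7, 11, 13, 14, 23, 24]
Total comparisons: 7

The merged array is [2, 5, 7, 11, 13, 14, 23, 24], requiring 7 comparisons. The merge step runs in O(n) time where n is the total number of elements.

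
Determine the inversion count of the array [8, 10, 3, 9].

Finding inversions in [8, 10, 3, 9]:

(0, 2): arr[0]=8 > arr[2]=3
(1, 2): arr[1]=10 > arr[2]=3
(1, 3): arr[1]=10 > arr[3]=9

Total inversions: 3

The array has 3 inversion(s): (0,2), (1,2), (1,3). Each pair (i,j) satisfies i < j and arr[i] > arr[j].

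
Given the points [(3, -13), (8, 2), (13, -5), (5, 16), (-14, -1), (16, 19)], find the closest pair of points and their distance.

Computing all pairwise distances among 6 points:

d((3, -13), (8, 2)) = 15.8114
d((3, -13), (13, -5)) = 12.8062
d((3, -13), (5, 16)) = 29.0689
d((3, -13), (-14, -1)) = 20.8087
d((3, -13), (16, 19)) = 34.5398
d((8, 2), (13, -5)) = 8.6023 <-- minimum
d((8, 2), (5, 16)) = 14.3178
d((8, 2), (-14, -1)) = 22.2036
d((8, 2), (16, 19)) = 18.7883
d((13, -5), (5, 16)) = 22.4722
d((13, -5), (-14, -1)) = 27.2947
d((13, -5), (16, 19)) = 24.1868
d((5, 16), (-14, -1)) = 25.4951
d((5, 16), (16, 19)) = 11.4018
d((-14, -1), (16, 19)) = 36.0555

Closest pair: (8, 2) and (13, -5) with distance 8.6023

The closest pair is (8, 2) and (13, -5) with Euclidean distance 8.6023. For 6 points, brute-force pairwise comparison is shown above. For large n, the divide-and-conquer algorithm (sort by x, recurse on halves, check the dividing strip) achieves O(n log n).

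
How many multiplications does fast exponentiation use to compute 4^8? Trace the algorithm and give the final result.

Computing 4^8 by squaring (build up from 4^1; each line after the first costs one multiplication):

4^1 = 4
4^2 = (4^1)^2 = 4^2 = 16
4^4 = (4^2)^2 = 16^2 = 256
4^8 = (4^4)^2 = 256^2 = 65536

Result: 65536
Multiplications needed: 3 (3 lines after 4^1)

4^8 = 65536. Using exponentiation by squaring, this requires 3 multiplications. The key idea: if the exponent is even, square the half-power; if odd, multiply by the base once.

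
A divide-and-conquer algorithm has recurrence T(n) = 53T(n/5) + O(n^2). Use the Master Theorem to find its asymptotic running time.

Master Theorem for T(n) = 53T(n/5) + O(n^2):

a = 53, b = 5, c = 2
log_b(a) = log_5(53) = 2.4669

Case 1: c = 2 < log_5(53) = 2.4669
T(n) = O(n^(log_5 53))

For T(n) = 53T(n/5) + O(n^2): log_5(53) = 2.4669. This is Case 1 of the Master Theorem (c < log_b(a), work dominated by leaves), giving O(n^(log_5 53)).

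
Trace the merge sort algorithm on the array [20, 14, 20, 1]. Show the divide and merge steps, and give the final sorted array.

Merge sort trace:

Split: [20, 14, 20, 1] -> [20, 14] and [20, 1]
  Split: [20, 14] -> [20] and [14]
  Merge: [20] + [14] -> [14, 20]
  Split: [20, 1] -> [20] and [1]
  Merge: [20] + [1] -> [1, 20]
Merge: [14, 20] + [1, 20] -> [1, 14, 20, 20]

Final sorted array: [1, 14, 20, 20]

The merge sort proceeds by recursively splitting the array and merging sorted halves.
After all merges, the sorted array is [1, 14, 20, 20].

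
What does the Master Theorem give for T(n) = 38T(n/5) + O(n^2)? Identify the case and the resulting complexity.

Master Theorem for T(n) = 38T(n/5) + O(n^2):

a = 38, b = 5, c = 2
log_b(a) = log_5(38) = 2.2602

Case 1: c = 2 < log_5(38) = 2.2602
T(n) = O(n^(log_5 38))

For T(n) = 38T(n/5) + O(n^2): log_5(38) = 2.2602. This is Case 1 of the Master Theorem (c < log_b(a), work dominated by leaves), giving O(n^(log_5 38)).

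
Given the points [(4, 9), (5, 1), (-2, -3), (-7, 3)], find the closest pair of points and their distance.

Computing all pairwise distances among 4 points:

d((4, 9), (5, 1)) = 8.0623
d((4, 9), (-2, -3)) = 13.4164
d((4, 9), (-7, 3)) = 12.53
d((5, 1), (-2, -3)) = 8.0623
d((5, 1), (-7, 3)) = 12.1655
d((-2, -3), (-7, 3)) = 7.8102 <-- minimum

Closest pair: (-2, -3) and (-7, 3) with distance 7.8102

The closest pair is (-2, -3) and (-7, 3) with Euclidean distance 7.8102. For 4 points, brute-force pairwise comparison is shown above. For large n, the divide-and-conquer algorithm (sort by x, recurse on halves, check the dividing strip) achieves O(n log n).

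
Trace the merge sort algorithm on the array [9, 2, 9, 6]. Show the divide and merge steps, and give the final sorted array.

Merge sort trace:

Split: [9, 2, 9, 6] -> [9, 2] and [9, 6]
  Split: [9, 2] -> [9] and [2]
  Merge: [9] + [2] -> [2, 9]
  Split: [9, 6] -> [9] and [6]
  Merge: [9] + [6] -> [6, 9]
Merge: [2, 9] + [6, 9] -> [2, 6, 9, 9]

Final sorted array: [2, 6, 9, 9]

The merge sort proceeds by recursively splitting the array and merging sorted halves.
After all merges, the sorted array is [2, 6, 9, 9].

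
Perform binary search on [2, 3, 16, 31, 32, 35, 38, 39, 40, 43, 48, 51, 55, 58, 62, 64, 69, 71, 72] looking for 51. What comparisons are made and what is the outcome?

Binary search for 51 in [2, 3, 16, 31, 32, 35, 38, 39, 40, 43, 48, 51, 55, 58, 62, 64, 69, 71, 72]:

lo=0, hi=18, mid=9, arr[mid]=43 -> 43 < 51, search right half
lo=10, hi=18, mid=14, arr[mid]=62 -> 62 > 51, search left half
lo=10, hi=13, mid=11, arr[mid]=51 -> Found target at index 11!

Binary search finds 51 at index 11 after 3 comparisons. The search repeatedly halves the search space by comparing with the middle element.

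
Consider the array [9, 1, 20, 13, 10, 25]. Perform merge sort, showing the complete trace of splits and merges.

Merge sort trace:

Split: [9, 1, 20, 13, 10, 25] -> [9, 1, 20] and [13, 10, 25]
  Split: [9, 1, 20] -> [9] and [1, 20]
    Split: [1, 20] -> [1] and [20]
    Merge: [1] + [20] -> [1, 20]
  Merge: [9] + [1, 20] -> [1, 9, 20]
  Split: [13, 10, 25] -> [13] and [10, 25]
    Split: [10, 25] -> [10] and [25]
    Merge: [10] + [25] -> [10, 25]
  Merge: [13] + [10, 25] -> [10, 13, 25]
Merge: [1, 9, 20] + [10, 13, 25] -> [1, 9, 10, 13, 20, 25]

Final sorted array: [1, 9, 10, 13, 20, 25]

The merge sort proceeds by recursively splitting the array and merging sorted halves.
After all merges, the sorted array is [1, 9, 10, 13, 20, 25].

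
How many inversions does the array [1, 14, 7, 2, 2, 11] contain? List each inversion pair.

Finding inversions in [1, 14, 7, 2, 2, 11]:

(1, 2): arr[1]=14 > arr[2]=7
(1, 3): arr[1]=14 > arr[3]=2
(1, 4): arr[1]=14 > arr[4]=2
(1, 5): arr[1]=14 > arr[5]=11
(2, 3): arr[2]=7 > arr[3]=2
(2, 4): arr[2]=7 > arr[4]=2

Total inversions: 6

The array has 6 inversion(s): (1,2), (1,3), (1,4), (1,5), (2,3), (2,4). Each pair (i,j) satisfies i < j and arr[i] > arr[j].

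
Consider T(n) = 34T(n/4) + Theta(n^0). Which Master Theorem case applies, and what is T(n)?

Master Theorem for T(n) = 34T(n/4) + O(n^0):

a = 34, b = 4, c = 0
log_b(a) = log_4(34) = 2.5437

Case 1: c = 0 < log_4(34) = 2.5437
T(n) = O(n^(log_4 34))

For T(n) = 34T(n/4) + O(n^0): log_4(34) = 2.5437. This is Case 1 of the Master Theorem (c < log_b(a), work dominated by leaves), giving O(n^(log_4 34)).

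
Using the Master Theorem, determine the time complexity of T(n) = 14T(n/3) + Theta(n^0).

Master Theorem for T(n) = 14T(n/3) + O(n^0):

a = 14, b = 3, c = 0
log_b(a) = log_3(14) = 2.4022

Case 1: c = 0 < log_3(14) = 2.4022
T(n) = O(n^(log_3 14))

For T(n) = 14T(n/3) + O(n^0): log_3(14) = 2.4022. This is Case 1 of the Master Theorem (c < log_b(a), work dominated by leaves), giving O(n^(log_3 14)).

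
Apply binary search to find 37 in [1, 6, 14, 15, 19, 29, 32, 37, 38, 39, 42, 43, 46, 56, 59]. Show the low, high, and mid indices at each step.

Binary search for 37 in [1, 6, 14, 15, 19, 29, 32, 37, 38, 39, 42, 43, 46, 56, 59]:

lo=0, hi=14, mid=7, arr[mid]=37 -> Found target at index 7!

Binary search finds 37 at index 7 after 1 comparisons. The search repeatedly halves the search space by comparing with the middle element.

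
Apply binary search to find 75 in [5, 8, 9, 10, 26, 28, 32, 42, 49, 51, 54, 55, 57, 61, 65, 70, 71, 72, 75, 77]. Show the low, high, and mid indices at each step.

Binary search for 75 in [5, 8, 9, 10, 26, 28, 32, 42, 49, 51, 54, 55, 57, 61, 65, 70, 71, 72, 75, 77]:

lo=0, hi=19, mid=9, arr[mid]=51 -> 51 < 75, search right half
lo=10, hi=19, mid=14, arr[mid]=65 -> 65 < 75, search right half
lo=15, hi=19, mid=17, arr[mid]=72 -> 72 < 75, search right half
lo=18, hi=19, mid=18, arr[mid]=75 -> Found target at index 18!

Binary search finds 75 at index 18 after 4 comparisons. The search repeatedly halves the search space by comparing with the middle element.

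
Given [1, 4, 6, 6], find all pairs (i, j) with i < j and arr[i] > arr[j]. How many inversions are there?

Finding inversions in [1, 4, 6, 6]:


Total inversions: 0

The array has 0 inversions. It is already sorted.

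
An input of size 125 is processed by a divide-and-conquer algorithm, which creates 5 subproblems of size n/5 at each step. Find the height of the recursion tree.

For divide and conquer with division factor 5:

Problem sizes at each level:
Level 0: 125
Level 1: 25
Level 2: 5
Level 3: 1

The root is level 0 and the size-1 base case is level 3 (the tree spans levels 0 through 3, i.e. 4 levels counting the root), so the depth is the number of divisions: log_5(125) = 3

The recursion tree depth is log_5(125) = 3. At each level, the problem size is divided by 5, so it takes 3 divisions to reduce to a base case of size 1. The algorithm makes 5 recursive calls at each level.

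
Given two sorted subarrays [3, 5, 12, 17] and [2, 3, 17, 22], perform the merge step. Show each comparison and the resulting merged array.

Merging process:

Compare 3 vs 2: take 2 from right. Merged: [2]
Compare 3 vs 3: take 3 from left. Merged: [2, 3]
Compare 5 vs 3: take 3 from right. Merged: [2, 3, 3]
Compare 5 vs 17: take 5 from left. Merged: [2, 3, 3, 5]
Compare 12 vs 17: take 12 from left. Merged: [2, 3, 3, 5, 12]
Compare 17 vs 17: take 17 from left. Merged: [2, 3, 3, 5, 12, 17]
Append remaining from right: [17, 22]. Merged: [2, 3, 3, 5, 12, 17, 17, 22]

Final merged array: [2, 3, 3, 5, 12, 17, 17, 22]
Total comparisons: 6

The merged array is [2, 3, 3, 5, 12, 17, 17, 22], requiring 6 comparisons. The merge step runs in O(n) time where n is the total number of elements.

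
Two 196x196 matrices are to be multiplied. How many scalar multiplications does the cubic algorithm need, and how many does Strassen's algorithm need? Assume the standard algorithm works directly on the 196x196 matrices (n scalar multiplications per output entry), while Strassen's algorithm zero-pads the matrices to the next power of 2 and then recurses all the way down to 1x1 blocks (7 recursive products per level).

Matrix multiplication for 196x196 matrices:

Strassen's algorithm requires power-of-2 dimensions. Pad 196x196 to 256x256 (next power of 2).

Standard algorithm: 196^3 = 7529536 multiplications
Strassen's algorithm: 7^(log2(256)) = 7^8 = 5764801 multiplications
Savings: 7529536 - 5764801 = 1764735 multiplications

Standard: 7529536 multiplications (196^3). Strassen: 5764801 multiplications (7^8, after padding to 256x256). Strassen reduces 8 recursive multiplications to 7 at each level.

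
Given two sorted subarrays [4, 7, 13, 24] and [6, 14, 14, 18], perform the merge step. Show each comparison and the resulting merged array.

Merging process:

Compare 4 vs 6: take 4 from left. Merged: [4]
Compare 7 vs 6: take 6 from right. Merged: [4, 6]
Compare 7 vs 14: take 7 from left. Merged: [4, 6, 7]
Compare 13 vs 14: take 13 from left. Merged: [4, 6, 7, 13]
Compare 24 vs 14: take 14 from right. Merged: [4, 6, 7, 13, 14]
Compare 24 vs 14: take 14 from right. Merged: [4, 6, 7, 13, 14, 14]
Compare 24 vs 18: take 18 from right. Merged: [4, 6, 7, 13, 14, 14, 18]
Append remaining from left: [24]. Merged: [4, 6, 7, 13, 14, 14, 18, 24]

Final merged array: [4, 6, 7, 13, 14, 14, 18, 24]
Total comparisons: 7

The merged array is [4, 6, 7, 13, 14, 14, 18, 24], requiring 7 comparisons. The merge step runs in O(n) time where n is the total number of elements.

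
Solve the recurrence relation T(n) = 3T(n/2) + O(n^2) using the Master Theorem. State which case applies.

Master Theorem for T(n) = 3T(n/2) + O(n^2):

a = 3, b = 2, c = 2
log_b(a) = log_2(3) = 1.5850

Case 3: c = 2 > log_2(3) = 1.5850
T(n) = O(n^2) = O(n^2)

For T(n) = 3T(n/2) + O(n^2): log_2(3) = 1.5850. This is Case 3 of the Master Theorem (c > log_b(a), work dominated by root), giving O(n^2).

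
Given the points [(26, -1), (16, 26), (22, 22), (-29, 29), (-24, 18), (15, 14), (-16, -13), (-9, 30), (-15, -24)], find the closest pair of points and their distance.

Computing all pairwise distances among 9 points:

d((26, -1), (16, 26)) = 28.7924
d((26, -1), (22, 22)) = 23.3452
d((26, -1), (-29, 29)) = 62.6498
d((26, -1), (-24, 18)) = 53.4883
d((26, -1), (15, 14)) = 18.6011
d((26, -1), (-16, -13)) = 43.6807
d((26, -1), (-9, 30)) = 46.7547
d((26, -1), (-15, -24)) = 47.0106
d((16, 26), (22, 22)) = 7.2111 <-- minimum
d((16, 26), (-29, 29)) = 45.0999
d((16, 26), (-24, 18)) = 40.7922
d((16, 26), (15, 14)) = 12.0416
d((16, 26), (-16, -13)) = 50.448
d((16, 26), (-9, 30)) = 25.318
d((16, 26), (-15, -24)) = 58.8303
d((22, 22), (-29, 29)) = 51.4782
d((22, 22), (-24, 18)) = 46.1736
d((22, 22), (15, 14)) = 10.6301
d((22, 22), (-16, -13)) = 51.6624
d((22, 22), (-9, 30)) = 32.0156
d((22, 22), (-15, -24)) = 59.0339
d((-29, 29), (-24, 18)) = 12.083
d((-29, 29), (15, 14)) = 46.4866
d((-29, 29), (-16, -13)) = 43.9659
d((-29, 29), (-9, 30)) = 20.025
d((-29, 29), (-15, -24)) = 54.8179
d((-24, 18), (15, 14)) = 39.2046
d((-24, 18), (-16, -13)) = 32.0156
d((-24, 18), (-9, 30)) = 19.2094
d((-24, 18), (-15, -24)) = 42.9535
d((15, 14), (-16, -13)) = 41.1096
d((15, 14), (-9, 30)) = 28.8444
d((15, 14), (-15, -24)) = 48.4149
d((-16, -13), (-9, 30)) = 43.566
d((-16, -13), (-15, -24)) = 11.0454
d((-9, 30), (-15, -24)) = 54.3323

Closest pair: (16, 26) and (22, 22) with distance 7.2111

The closest pair is (16, 26) and (22, 22) with Euclidean distance 7.2111. For 9 points, brute-force pairwise comparison is shown above. For large n, the divide-and-conquer algorithm (sort by x, recurse on halves, check the dividing strip) achieves O(n log n).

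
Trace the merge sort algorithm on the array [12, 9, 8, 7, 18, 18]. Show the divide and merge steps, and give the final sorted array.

Merge sort trace:

Split: [12, 9, 8, 7, 18, 18] -> [12, 9, 8] and [7, 18, 18]
  Split: [12, 9, 8] -> [12] and [9, 8]
    Split: [9, 8] -> [9] and [8]
    Merge: [9] + [8] -> [8, 9]
  Merge: [12] + [8, 9] -> [8, 9, 12]
  Split: [7, 18, 18] -> [7] and [18, 18]
    Split: [18, 18] -> [18] and [18]
    Merge: [18] + [18] -> [18, 18]
  Merge: [7] + [18, 18] -> [7, 18, 18]
Merge: [8, 9, 12] + [7, 18, 18] -> [7, 8, 9, 12, 18, 18]

Final sorted array: [7, 8, 9, 12, 18, 18]

The merge sort proceeds by recursively splitting the array and merging sorted halves.
After all merges, the sorted array is [7, 8, 9, 12, 18, 18].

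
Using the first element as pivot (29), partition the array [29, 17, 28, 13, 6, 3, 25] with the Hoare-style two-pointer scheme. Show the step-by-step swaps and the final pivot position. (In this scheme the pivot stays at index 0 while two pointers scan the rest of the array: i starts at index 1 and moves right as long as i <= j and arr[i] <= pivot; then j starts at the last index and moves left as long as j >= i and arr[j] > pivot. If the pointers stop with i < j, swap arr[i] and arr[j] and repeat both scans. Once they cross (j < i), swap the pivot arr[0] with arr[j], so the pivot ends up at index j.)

Hoare-style two-pointer partition with pivot = 29:

Initial array: [29, 17, 28, 13, 6, 3, 25]

Pointers start at i = 1, j = 6.
i ends at 7, j ends at 6: the pointers have crossed (j < i), so scanning stops.

Swap pivot arr[0] with arr[6] to place pivot at position 6: [25, 17, 28, 13, 6, 3, 29]
Pivot position: 6

After partitioning with pivot 29, the array becomes [25, 17, 28, 13, 6, 3, 29]. The pivot is placed at index 6. All elements to the left of the pivot are <= 29, and all elements to the right are > 29.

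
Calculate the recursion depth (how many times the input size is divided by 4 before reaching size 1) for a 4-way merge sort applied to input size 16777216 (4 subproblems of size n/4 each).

For divide and conquer with division factor 4:

Problem sizes at each level:
Level 0: 16777216
Level 1: 4194304
Level 2: 1048576
Level 3: 262144
Level 4: 65536
Level 5: 16384
Level 6: 4096
Level 7: 1024
Level 8: 256
Level 9: 64
Level 10: 16
Level 11: 4
Level 12: 1

The root is level 0 and the size-1 base case is level 12 (the tree spans levels 0 through 12, i.e. 13 levels counting the root), so the depth is the number of divisions: log_4(16777216) = 12

The recursion tree depth is log_4(16777216) = 12. At each level, the problem size is divided by 4, so it takes 12 divisions to reduce to a base case of size 1. The algorithm makes 4 recursive calls at each level.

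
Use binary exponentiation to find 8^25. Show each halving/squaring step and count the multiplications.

Computing 8^25 by squaring (build up from 8^1; each line after the first costs one multiplication):

8^1 = 8
8^2 = (8^1)^2 = 8^2 = 64
8^3 = 8 * 8^2 = 8 * 64 = 512
8^6 = (8^3)^2 = 512^2 = 262144
8^12 = (8^6)^2 = 262144^2 = 68719476736
8^24 = (8^12)^2 = 68719476736^2 = 4722366482869645213696
8^25 = 8 * 8^24 = 8 * 4722366482869645213696 = 37778931862957161709568

Result: 37778931862957161709568
Multiplications needed: 6 (6 lines after 8^1)

8^25 = 37778931862957161709568. Using exponentiation by squaring, this requires 6 multiplications. The key idea: if the exponent is even, square the half-power; if odd, multiply by the base once.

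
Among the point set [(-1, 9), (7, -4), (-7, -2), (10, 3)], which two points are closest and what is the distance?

Computing all pairwise distances among 4 points:

d((-1, 9), (7, -4)) = 15.2643
d((-1, 9), (-7, -2)) = 12.53
d((-1, 9), (10, 3)) = 12.53
d((7, -4), (-7, -2)) = 14.1421
d((7, -4), (10, 3)) = 7.6158 <-- minimum
d((-7, -2), (10, 3)) = 17.72

Closest pair: (7, -4) and (10, 3) with distance 7.6158

The closest pair is (7, -4) and (10, 3) with Euclidean distance 7.6158. For 4 points, brute-force pairwise comparison is shown above. For large n, the divide-and-conquer algorithm (sort by x, recurse on halves, check the dividing strip) achieves O(n log n).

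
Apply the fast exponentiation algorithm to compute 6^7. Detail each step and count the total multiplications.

Computing 6^7 by squaring (build up from 6^1; each line after the first costs one multiplication):

6^1 = 6
6^2 = (6^1)^2 = 6^2 = 36
6^3 = 6 * 6^2 = 6 * 36 = 216
6^6 = (6^3)^2 = 216^2 = 46656
6^7 = 6 * 6^6 = 6 * 46656 = 279936

Result: 279936
Multiplications needed: 4 (4 lines after 6^1)

6^7 = 279936. Using exponentiation by squaring, this requires 4 multiplications. The key idea: if the exponent is even, square the half-power; if odd, multiply by the base once.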